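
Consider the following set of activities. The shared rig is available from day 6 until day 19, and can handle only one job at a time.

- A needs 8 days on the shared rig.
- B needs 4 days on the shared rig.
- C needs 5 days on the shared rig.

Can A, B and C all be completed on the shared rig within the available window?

No

The shared rig window is 19 − 6 = 13 days.
Running back to back, the jobs need 8 + 4 + 5 = 17 days on the shared rig.
Since 17 > 13, they cannot all fit.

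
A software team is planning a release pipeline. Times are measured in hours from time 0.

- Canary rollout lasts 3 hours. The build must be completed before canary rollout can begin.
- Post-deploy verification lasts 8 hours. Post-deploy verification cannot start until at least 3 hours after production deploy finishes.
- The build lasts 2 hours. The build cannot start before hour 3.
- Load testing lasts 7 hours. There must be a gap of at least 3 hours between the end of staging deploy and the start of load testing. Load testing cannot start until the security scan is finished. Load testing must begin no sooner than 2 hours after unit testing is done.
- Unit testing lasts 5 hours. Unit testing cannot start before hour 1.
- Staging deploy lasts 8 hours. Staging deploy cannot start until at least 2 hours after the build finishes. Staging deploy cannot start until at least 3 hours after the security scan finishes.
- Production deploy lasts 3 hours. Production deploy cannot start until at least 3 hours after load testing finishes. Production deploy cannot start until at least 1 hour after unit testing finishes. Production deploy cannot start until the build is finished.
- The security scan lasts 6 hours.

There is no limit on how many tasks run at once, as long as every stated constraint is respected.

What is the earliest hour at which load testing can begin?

The security scan can start immediately at hour 0; it finishes at hour 6.
Unit testing waits on its own release at hour 1, so it starts at hour 1 and finishes at 1 + 5 = hour 6.
After its own release at hour 3, the build can start at hour 3 and finishes at hour 5.
Staging deploy needs all of the build (finishes hour 5, plus 2-hour gap → hour 7); the security scan (finishes hour 6, plus 3-hour gap → hour 9). That puts its earliest start at hour 9; it finishes at 9 + 8 = hour 17.
Load testing waits on staging deploy (finishes hour 17, plus 3-hour gap → hour 20); the security scan (finishes hour 6); unit testing (finishes hour 6, plus 2-hour gap → hour 8). The latest of these is hour 20, which is the earliest load testing can start.

20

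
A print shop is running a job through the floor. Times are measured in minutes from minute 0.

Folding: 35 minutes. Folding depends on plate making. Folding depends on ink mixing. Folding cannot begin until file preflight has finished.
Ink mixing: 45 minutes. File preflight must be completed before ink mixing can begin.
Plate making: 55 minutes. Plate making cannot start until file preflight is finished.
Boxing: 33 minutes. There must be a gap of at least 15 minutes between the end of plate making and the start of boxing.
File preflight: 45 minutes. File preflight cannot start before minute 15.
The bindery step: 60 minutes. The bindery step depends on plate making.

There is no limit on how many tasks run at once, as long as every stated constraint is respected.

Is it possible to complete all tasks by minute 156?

No

File preflight cannot begin until its own release at minute 15. It runs from minute 15 to 15 + 45 = minute 60.
Ink mixing waits on file preflight (finishes minute 60), so it starts at minute 60 and finishes at 60 + 45 = minute 105.
Plate making cannot begin until file preflight (finishes minute 60). It runs from minute 60 to 60 + 55 = minute 115.
After plate making (finishes minute 115, plus 15-minute gap → minute 130), boxing can start at minute 130 and finishes at minute 163.
The bindery step cannot begin until plate making (finishes minute 115). It runs from minute 115 to 115 + 60 = minute 175.
For folding: plate making (finishes minute 115); ink mixing (finishes minute 105); file preflight (finishes minute 60). Taking the maximum gives a start of minute 115, and it finishes at 115 + 35 = minute 150.
The earliest everything can be done is minute 175, which is after the deadline of 156, so it is not possible.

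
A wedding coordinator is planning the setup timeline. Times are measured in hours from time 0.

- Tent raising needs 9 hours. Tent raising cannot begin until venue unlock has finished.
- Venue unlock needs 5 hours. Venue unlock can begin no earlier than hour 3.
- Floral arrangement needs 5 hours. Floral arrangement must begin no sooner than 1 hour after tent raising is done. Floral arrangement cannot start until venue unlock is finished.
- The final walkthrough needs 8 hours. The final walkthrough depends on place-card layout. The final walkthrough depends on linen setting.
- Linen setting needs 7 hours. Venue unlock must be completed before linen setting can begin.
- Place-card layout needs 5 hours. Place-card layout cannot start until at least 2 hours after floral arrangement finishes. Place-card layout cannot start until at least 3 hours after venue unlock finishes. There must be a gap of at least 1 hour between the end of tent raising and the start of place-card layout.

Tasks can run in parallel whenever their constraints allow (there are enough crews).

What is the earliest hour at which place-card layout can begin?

Venue unlock cannot begin until its own release at hour 3. It runs from hour 3 to 3 + 5 = hour 8.
After venue unlock (finishes hour 8), tent raising can start at hour 8 and finishes at hour 17.
For floral arrangement: tent raising (finishes hour 17, plus 1-hour gap → hour 18); venue unlock (finishes hour 8). Taking the maximum gives a start of hour 18, and it finishes at 18 + 5 = hour 23.
Place-card layout waits on floral arrangement (finishes hour 23, plus 2-hour gap → hour 25); venue unlock (finishes hour 8, plus 3-hour gap → hour 11); tent raising (finishes hour 17, plus 1-hour gap → hour 18). The latest of these is hour 25, which is the earliest place-card layout can start.

25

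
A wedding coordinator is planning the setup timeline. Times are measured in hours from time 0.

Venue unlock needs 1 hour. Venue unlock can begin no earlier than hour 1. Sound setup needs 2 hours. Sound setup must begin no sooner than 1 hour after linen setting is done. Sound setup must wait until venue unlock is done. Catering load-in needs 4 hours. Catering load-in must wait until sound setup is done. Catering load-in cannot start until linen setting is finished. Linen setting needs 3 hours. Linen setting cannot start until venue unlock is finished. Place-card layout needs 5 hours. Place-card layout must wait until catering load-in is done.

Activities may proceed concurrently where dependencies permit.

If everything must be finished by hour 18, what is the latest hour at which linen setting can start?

Place-card layout must finish by hour 18; it takes 5 hours, so it must start by 18 − 5 = hour 13.
Catering load-in has to be done before place-card layout (must start by hour 13). That means finishing by hour 13, i.e. starting by 13 − 4 = hour 9.
Sound setup must finish before catering load-in (must start by hour 9). With a 2-hour duration, sound setup must start by 9 − 2 = hour 7.
Linen setting has several dependents: sound setup (must start by hour 7, minus 1-hour gap → hour 6); catering load-in (must start by hour 9). The earliest of those limits is hour 6, so linen setting must start by 6 − 3 = hour 3.

3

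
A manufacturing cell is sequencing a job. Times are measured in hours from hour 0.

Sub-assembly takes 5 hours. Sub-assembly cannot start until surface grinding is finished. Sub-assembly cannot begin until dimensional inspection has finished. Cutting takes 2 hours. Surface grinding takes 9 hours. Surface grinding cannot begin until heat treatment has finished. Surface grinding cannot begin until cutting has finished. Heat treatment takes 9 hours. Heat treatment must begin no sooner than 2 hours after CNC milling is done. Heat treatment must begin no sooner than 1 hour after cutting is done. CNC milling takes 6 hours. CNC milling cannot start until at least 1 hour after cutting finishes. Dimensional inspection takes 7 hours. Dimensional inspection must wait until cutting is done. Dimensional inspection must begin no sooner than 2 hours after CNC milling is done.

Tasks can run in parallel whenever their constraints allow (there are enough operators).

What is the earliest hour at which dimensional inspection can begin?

Cutting has no prerequisites, so it starts at hour 0 and finishes at hour 2.
CNC milling waits on cutting (finishes hour 2, plus 1-hour gap → hour 3), so it starts at hour 3 and finishes at 3 + 6 = hour 9.
Dimensional inspection waits on cutting (finishes hour 2); CNC milling (finishes hour 9, plus 2-hour gap → hour 11). The latest of these is hour 11, which is the earliest dimensional inspection can start.

11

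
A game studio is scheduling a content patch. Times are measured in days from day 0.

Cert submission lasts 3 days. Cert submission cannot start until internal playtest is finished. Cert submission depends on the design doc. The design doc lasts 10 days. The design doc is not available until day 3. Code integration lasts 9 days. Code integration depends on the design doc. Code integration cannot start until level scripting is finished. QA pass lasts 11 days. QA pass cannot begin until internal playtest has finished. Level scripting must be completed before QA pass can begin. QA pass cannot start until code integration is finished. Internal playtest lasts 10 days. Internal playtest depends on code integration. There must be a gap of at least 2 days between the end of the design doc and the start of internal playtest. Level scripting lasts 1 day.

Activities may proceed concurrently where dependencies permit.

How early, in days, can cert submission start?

Level scripting can start immediately at day 0; it finishes at day 1.
After its own release at day 3, the design doc can start at day 3 and finishes at day 13.
Code integration has to wait for the design doc (finishes day 13); level scripting (finishes day 1). The latest of these is day 13, so code integration runs day 13 to 13 + 9 = day 22.
For internal playtest: code integration (finishes day 22); the design doc (finishes day 13, plus 2-day gap → day 15). Taking the maximum gives a start of day 22, and it finishes at 22 + 10 = day 32.
Cert submission waits on internal playtest (finishes day 32); the design doc (finishes day 13). The latest of these is day 32, which is the earliest cert submission can start.

32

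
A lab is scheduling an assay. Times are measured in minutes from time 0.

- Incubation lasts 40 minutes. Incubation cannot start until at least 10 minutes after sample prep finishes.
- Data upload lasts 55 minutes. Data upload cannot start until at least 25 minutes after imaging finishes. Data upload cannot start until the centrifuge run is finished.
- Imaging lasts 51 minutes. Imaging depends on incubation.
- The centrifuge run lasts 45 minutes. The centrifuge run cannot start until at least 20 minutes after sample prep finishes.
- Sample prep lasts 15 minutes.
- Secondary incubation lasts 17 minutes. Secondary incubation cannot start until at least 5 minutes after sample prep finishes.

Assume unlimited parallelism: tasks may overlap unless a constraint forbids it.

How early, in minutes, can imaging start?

Nothing blocks sample prep, so it runs from minute 0 to minute 15.
Incubation cannot begin until sample prep (finishes minute 15, plus 10-minute gap → minute 25). It runs from minute 25 to 25 + 40 = minute 65.
Imaging waits on incubation (finishes minute 65), so the earliest it can start is minute 65.

65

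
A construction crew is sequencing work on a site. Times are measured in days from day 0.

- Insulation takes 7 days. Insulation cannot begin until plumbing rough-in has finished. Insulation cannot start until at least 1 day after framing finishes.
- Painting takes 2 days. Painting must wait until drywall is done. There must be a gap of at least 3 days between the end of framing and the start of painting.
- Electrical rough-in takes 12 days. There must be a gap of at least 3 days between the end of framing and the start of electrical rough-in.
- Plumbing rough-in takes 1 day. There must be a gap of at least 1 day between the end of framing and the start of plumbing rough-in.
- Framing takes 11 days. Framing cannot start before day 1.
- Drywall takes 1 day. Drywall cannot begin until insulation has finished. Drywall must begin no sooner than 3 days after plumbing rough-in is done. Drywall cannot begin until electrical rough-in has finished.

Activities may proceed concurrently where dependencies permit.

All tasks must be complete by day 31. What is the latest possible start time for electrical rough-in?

16

To finish by day 31, painting (duration 2) must start no later than day 29.
Since painting (must start by day 29) depends on it, drywall must finish by day 29. Backing off its 1-day duration gives a latest start of day 28.
Electrical rough-in must finish before drywall (must start by day 28). With a 12-day duration, electrical rough-in must start by 28 − 12 = day 16.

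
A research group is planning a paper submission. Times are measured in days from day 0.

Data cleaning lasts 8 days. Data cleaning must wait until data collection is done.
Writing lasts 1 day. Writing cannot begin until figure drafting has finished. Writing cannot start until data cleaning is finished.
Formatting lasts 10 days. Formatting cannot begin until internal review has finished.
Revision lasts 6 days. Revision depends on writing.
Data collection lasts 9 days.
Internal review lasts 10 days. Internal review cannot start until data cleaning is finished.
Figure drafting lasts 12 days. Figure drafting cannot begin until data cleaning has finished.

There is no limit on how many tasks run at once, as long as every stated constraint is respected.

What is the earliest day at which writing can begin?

29

Nothing blocks data collection, so it runs from day 0 to day 9.
Data cleaning waits on data collection (finishes day 9), so it starts at day 9 and finishes at 9 + 8 = day 17.
After data cleaning (finishes day 17), figure drafting can start at day 17 and finishes at day 29.
Writing waits on figure drafting (finishes day 29); data cleaning (finishes day 17). The latest of these is day 29, which is the earliest writing can start.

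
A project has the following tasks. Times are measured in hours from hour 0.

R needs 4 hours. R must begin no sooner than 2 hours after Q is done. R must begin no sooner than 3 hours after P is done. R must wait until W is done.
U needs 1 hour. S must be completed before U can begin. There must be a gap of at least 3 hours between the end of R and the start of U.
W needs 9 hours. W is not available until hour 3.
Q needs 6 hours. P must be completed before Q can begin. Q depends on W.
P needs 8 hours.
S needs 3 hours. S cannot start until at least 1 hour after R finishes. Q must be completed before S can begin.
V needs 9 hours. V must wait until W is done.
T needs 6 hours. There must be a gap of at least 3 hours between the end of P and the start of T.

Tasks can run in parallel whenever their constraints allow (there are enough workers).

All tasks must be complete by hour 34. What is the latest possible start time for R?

25

To finish by hour 34, U (duration 1) must start no later than hour 33.
S must finish before U (must start by hour 33). With a 3-hour duration, S must start by 33 − 3 = hour 30.
R feeds S (must start by hour 30, minus 1-hour gap → hour 29); U (must start by hour 33, minus 3-hour gap → hour 30). Taking the minimum, R must finish by hour 29 and start by 29 − 4 = hour 25.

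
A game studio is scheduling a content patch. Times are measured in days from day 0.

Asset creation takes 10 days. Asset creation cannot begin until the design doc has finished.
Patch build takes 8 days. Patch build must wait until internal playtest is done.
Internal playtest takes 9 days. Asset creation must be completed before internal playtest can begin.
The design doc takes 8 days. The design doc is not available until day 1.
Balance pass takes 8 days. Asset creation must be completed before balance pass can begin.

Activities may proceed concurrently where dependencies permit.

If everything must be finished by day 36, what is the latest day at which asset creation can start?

9

Nothing follows patch build; the deadline of day 36 is its only limit. It must start by 36 − 8 = day 28.
Internal playtest must finish before patch build (must start by day 28). With a 9-day duration, internal playtest must start by 28 − 9 = day 19.
Nothing follows balance pass; the deadline of day 36 is its only limit. It must start by 36 − 8 = day 28.
For asset creation: internal playtest (must start by day 19); balance pass (must start by day 28). The most restrictive is day 19; with a 10-day duration, asset creation must start by day 9.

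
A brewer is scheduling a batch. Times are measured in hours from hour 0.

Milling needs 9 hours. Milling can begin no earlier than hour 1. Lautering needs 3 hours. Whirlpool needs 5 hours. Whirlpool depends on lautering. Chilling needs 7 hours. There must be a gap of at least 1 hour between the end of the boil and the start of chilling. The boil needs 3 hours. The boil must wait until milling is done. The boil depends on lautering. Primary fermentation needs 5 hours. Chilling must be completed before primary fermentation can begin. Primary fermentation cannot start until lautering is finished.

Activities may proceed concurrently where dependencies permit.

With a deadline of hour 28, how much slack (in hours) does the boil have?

2

Lautering has no prerequisites, so it starts at hour 0 and finishes at hour 3.
Milling cannot begin until its own release at hour 1. It runs from hour 1 to 1 + 9 = hour 10.
The boil needs all of milling (finishes hour 10); lautering (finishes hour 3). That puts its earliest start at hour 10; it finishes at 10 + 3 = hour 13.

Working backward from the deadline:
Primary fermentation must finish by hour 28; it takes 5 hours, so it must start by 28 − 5 = hour 23.
Chilling feeds into primary fermentation (must start by hour 23); so chilling must finish by hour 23 and therefore start by hour 16.
The boil has to be done before chilling (must start by hour 16, minus 1-hour gap → hour 15). That means finishing by hour 15, i.e. starting by 15 − 3 = hour 12.
So the boil can start as early as hour 10 and as late as hour 12, giving 12 − 10 = 2 hours of slack.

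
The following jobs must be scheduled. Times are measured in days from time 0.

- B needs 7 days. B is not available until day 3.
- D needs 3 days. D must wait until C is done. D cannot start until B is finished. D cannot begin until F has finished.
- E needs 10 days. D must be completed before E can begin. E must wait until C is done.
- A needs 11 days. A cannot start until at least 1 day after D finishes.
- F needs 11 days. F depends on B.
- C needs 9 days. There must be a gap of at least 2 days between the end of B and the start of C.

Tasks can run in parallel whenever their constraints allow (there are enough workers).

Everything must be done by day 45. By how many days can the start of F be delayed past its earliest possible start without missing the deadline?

B waits on its own release at day 3, so it starts at day 3 and finishes at 3 + 7 = day 10.
After B (finishes day 10), F can start at day 10 and finishes at day 21.

Working backward from the deadline:
A must finish by day 45; it takes 11 days, so it must start by 45 − 11 = day 34.
E has no dependents, so it just needs to finish by day 45. Starting by 45 − 10 = day 35 achieves that.
For D: A (must start by day 34, minus 1-day gap → day 33); E (must start by day 35). The most restrictive is day 33; with a 3-day duration, D must start by day 30.
F has to be done before D (must start by day 30). That means finishing by day 30, i.e. starting by 30 − 11 = day 19.
So F can start as early as day 10 and as late as day 19, giving 19 − 10 = 9 days of slack.

9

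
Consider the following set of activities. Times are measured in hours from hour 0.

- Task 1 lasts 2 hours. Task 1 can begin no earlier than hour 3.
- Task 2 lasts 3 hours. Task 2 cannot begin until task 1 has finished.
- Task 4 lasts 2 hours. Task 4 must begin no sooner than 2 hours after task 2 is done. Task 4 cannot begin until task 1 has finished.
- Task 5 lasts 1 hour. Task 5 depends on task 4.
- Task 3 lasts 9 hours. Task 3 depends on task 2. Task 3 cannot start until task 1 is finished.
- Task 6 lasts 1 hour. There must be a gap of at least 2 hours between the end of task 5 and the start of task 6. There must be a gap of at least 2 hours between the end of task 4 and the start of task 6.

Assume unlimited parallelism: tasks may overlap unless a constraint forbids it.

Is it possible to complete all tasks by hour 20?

Task 1 waits on its own release at hour 3, so it starts at hour 3 and finishes at 3 + 2 = hour 5.
After task 1 (finishes hour 5), task 2 can start at hour 5 and finishes at hour 8.
For task 4: task 2 (finishes hour 8, plus 2-hour gap → hour 10); task 1 (finishes hour 5). Taking the maximum gives a start of hour 10, and it finishes at 10 + 2 = hour 12.
Task 5 waits on task 4 (finishes hour 12), so it starts at hour 12 and finishes at 12 + 1 = hour 13.
For task 6: task 5 (finishes hour 13, plus 2-hour gap → hour 15); task 4 (finishes hour 12, plus 2-hour gap → hour 14). Taking the maximum gives a start of hour 15, and it finishes at 15 + 1 = hour 16.
For task 3: task 2 (finishes hour 8); task 1 (finishes hour 5). Taking the maximum gives a start of hour 8, and it finishes at 8 + 9 = hour 17.
Every task is finished by hour 17, which is no later than the deadline of 20, so the schedule is feasible.

Yes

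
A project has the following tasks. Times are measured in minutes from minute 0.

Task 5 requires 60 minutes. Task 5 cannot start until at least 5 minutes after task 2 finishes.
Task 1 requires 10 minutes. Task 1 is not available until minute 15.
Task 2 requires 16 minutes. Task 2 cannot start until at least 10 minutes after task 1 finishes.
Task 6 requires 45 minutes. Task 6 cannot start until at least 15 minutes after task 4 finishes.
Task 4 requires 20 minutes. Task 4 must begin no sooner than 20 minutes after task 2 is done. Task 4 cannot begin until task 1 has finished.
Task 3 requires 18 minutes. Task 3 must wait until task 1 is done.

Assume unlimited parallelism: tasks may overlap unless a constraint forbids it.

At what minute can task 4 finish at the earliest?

91

After its own release at minute 15, task 1 can start at minute 15 and finishes at minute 25.
Task 2 waits on task 1 (finishes minute 25, plus 10-minute gap → minute 35), so it starts at minute 35 and finishes at 35 + 16 = minute 51.
Task 4 cannot start until task 2 (finishes minute 51, plus 20-minute gap → minute 71); task 1 (finishes minute 25). The controlling bound is minute 71, so task 4 finishes at 71 + 20 = minute 91.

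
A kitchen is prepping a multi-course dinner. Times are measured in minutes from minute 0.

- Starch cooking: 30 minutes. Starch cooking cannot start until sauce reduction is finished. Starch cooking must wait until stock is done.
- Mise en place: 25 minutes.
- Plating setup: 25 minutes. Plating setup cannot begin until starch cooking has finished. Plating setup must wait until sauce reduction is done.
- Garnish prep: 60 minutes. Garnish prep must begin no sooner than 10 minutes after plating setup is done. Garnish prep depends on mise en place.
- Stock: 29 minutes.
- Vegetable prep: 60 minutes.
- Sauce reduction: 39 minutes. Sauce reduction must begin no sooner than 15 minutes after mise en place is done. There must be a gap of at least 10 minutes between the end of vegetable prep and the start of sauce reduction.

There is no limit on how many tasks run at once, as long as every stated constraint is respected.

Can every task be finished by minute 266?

Vegetable prep can start immediately at minute 0; it finishes at minute 60.
Stock has no prerequisites, so it starts at minute 0 and finishes at minute 29.
Mise en place has no prerequisites, so it starts at minute 0 and finishes at minute 25.
For sauce reduction: mise en place (finishes minute 25, plus 15-minute gap → minute 40); vegetable prep (finishes minute 60, plus 10-minute gap → minute 70). Taking the maximum gives a start of minute 70, and it finishes at 70 + 39 = minute 109.
Starch cooking has to wait for sauce reduction (finishes minute 109); stock (finishes minute 29). The latest of these is minute 109, so starch cooking runs minute 109 to 109 + 30 = minute 139.
Plating setup cannot start until starch cooking (finishes minute 139); sauce reduction (finishes minute 109). The controlling bound is minute 139, so plating setup finishes at 139 + 25 = minute 164.
For garnish prep: plating setup (finishes minute 164, plus 10-minute gap → minute 174); mise en place (finishes minute 25). Taking the maximum gives a start of minute 174, and it finishes at 174 + 60 = minute 234.
Every task is finished by minute 234, which is no later than the deadline of 266, so the schedule is feasible.

Yes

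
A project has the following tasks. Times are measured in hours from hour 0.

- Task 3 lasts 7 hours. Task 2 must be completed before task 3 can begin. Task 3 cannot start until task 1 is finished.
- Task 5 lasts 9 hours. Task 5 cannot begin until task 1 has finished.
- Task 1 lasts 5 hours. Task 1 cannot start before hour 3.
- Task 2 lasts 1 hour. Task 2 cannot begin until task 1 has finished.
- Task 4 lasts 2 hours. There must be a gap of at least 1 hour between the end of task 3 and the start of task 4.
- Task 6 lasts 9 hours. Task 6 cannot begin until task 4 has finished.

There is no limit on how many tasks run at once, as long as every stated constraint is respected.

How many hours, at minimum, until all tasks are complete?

After its own release at hour 3, task 1 can start at hour 3 and finishes at hour 8.
After task 1 (finishes hour 8), task 5 can start at hour 8 and finishes at hour 17.
After task 1 (finishes hour 8), task 2 can start at hour 8 and finishes at hour 9.
For task 3: task 2 (finishes hour 9); task 1 (finishes hour 8). Taking the maximum gives a start of hour 9, and it finishes at 9 + 7 = hour 16.
After task 3 (finishes hour 16, plus 1-hour gap → hour 17), task 4 can start at hour 17 and finishes at hour 19.
After task 4 (finishes hour 19), task 6 can start at hour 19 and finishes at hour 28.
All tasks are finished once the last one completes. Finish times: Task 1 at 8, Task 2 at 9, Task 3 at 16, Task 4 at 19, Task 5 at 17, Task 6 at 28. The latest is hour 28.

28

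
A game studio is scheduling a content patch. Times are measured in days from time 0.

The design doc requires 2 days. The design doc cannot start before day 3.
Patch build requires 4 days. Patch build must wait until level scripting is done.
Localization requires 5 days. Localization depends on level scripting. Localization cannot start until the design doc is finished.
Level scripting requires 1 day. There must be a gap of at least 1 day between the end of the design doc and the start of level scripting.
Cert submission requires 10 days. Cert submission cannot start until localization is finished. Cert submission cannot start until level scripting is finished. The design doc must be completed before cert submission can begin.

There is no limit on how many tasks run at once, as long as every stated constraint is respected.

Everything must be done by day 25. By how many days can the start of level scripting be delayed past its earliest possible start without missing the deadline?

After its own release at day 3, the design doc can start at day 3 and finishes at day 5.
Level scripting waits on the design doc (finishes day 5, plus 1-day gap → day 6), so it starts at day 6 and finishes at 6 + 1 = day 7.

Working backward from the deadline:
Nothing follows cert submission; the deadline of day 25 is its only limit. It must start by 25 − 10 = day 15.
Localization must finish before cert submission (must start by day 15). With a 5-day duration, localization must start by 15 − 5 = day 10.
To finish by day 25, patch build (duration 4) must start no later than day 21.
Level scripting feeds localization (must start by day 10); cert submission (must start by day 15); patch build (must start by day 21). Taking the minimum, level scripting must finish by day 10 and start by 10 − 1 = day 9.
So level scripting can start as early as day 6 and as late as day 9, giving 9 − 6 = 3 days of slack.

3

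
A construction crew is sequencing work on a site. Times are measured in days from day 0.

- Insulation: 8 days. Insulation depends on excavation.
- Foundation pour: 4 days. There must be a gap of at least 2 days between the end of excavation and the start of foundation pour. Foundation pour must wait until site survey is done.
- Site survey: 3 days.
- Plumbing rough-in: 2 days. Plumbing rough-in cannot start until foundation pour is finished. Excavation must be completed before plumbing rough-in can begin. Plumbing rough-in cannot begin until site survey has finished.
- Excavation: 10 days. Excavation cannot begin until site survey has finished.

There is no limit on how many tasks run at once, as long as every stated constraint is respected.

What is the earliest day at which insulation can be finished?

Site survey has no prerequisites, so it starts at day 0 and finishes at day 3.
After site survey (finishes day 3), excavation can start at day 3 and finishes at day 13.
Insulation waits on excavation (finishes day 13), so it starts at day 13 and finishes at 13 + 8 = day 21.

21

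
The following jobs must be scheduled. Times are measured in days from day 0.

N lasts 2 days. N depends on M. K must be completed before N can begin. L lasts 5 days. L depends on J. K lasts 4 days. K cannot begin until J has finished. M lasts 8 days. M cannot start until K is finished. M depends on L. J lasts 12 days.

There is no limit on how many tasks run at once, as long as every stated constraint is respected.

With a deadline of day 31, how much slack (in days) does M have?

Nothing blocks J, so it runs from day 0 to day 12.
After J (finishes day 12), L can start at day 12 and finishes at day 17.
K cannot begin until J (finishes day 12). It runs from day 12 to 12 + 4 = day 16.
M cannot start until K (finishes day 16); L (finishes day 17). The controlling bound is day 17, so M finishes at 17 + 8 = day 25.

Working backward from the deadline:
Nothing follows N; the deadline of day 31 is its only limit. It must start by 31 − 2 = day 29.
M has to be done before N (must start by day 29). That means finishing by day 29, i.e. starting by 29 − 8 = day 21.
So M can start as early as day 17 and as late as day 21, giving 21 − 17 = 4 days of slack.

4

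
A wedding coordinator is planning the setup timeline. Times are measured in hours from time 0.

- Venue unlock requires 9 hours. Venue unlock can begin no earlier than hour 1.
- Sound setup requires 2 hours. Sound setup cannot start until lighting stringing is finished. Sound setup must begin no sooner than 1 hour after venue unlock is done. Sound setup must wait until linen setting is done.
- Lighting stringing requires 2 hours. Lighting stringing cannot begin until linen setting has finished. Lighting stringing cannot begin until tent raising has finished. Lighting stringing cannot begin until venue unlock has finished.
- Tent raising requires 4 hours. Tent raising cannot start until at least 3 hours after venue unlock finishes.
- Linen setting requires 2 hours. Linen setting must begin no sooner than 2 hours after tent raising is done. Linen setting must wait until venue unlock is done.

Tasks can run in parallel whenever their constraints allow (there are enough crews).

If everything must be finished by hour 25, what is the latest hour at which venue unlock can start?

1

Sound setup has no dependents, so it just needs to finish by hour 25. Starting by 25 − 2 = hour 23 achieves that.
Since sound setup (must start by hour 23) depends on it, lighting stringing must finish by hour 23. Backing off its 2-hour duration gives a latest start of hour 21.
Linen setting must finish in time for lighting stringing (must start by hour 21); sound setup (must start by hour 23). The tightest is hour 21, so linen setting must start by 21 − 2 = hour 19.
Tent raising has several dependents: linen setting (must start by hour 19, minus 2-hour gap → hour 17); lighting stringing (must start by hour 21). The earliest of those limits is hour 17, so tent raising must start by 17 − 4 = hour 13.
Venue unlock feeds tent raising (must start by hour 13, minus 3-hour gap → hour 10); linen setting (must start by hour 19); lighting stringing (must start by hour 21); sound setup (must start by hour 23, minus 1-hour gap → hour 22). Taking the minimum, venue unlock must finish by hour 10 and start by 10 − 9 = hour 1.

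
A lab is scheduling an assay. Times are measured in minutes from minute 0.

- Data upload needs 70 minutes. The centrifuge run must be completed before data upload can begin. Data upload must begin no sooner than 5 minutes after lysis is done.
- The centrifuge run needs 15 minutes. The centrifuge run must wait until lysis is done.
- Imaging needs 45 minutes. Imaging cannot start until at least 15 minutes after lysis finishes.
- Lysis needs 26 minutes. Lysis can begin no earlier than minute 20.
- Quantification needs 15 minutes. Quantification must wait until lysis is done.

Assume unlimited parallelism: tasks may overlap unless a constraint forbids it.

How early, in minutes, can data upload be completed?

131

Lysis waits on its own release at minute 20, so it starts at minute 20 and finishes at 20 + 26 = minute 46.
The centrifuge run cannot begin until lysis (finishes minute 46). It runs from minute 46 to 46 + 15 = minute 61.
For data upload: the centrifuge run (finishes minute 61); lysis (finishes minute 46, plus 5-minute gap → minute 51). Taking the maximum gives a start of minute 61, and it finishes at 61 + 70 = minute 131.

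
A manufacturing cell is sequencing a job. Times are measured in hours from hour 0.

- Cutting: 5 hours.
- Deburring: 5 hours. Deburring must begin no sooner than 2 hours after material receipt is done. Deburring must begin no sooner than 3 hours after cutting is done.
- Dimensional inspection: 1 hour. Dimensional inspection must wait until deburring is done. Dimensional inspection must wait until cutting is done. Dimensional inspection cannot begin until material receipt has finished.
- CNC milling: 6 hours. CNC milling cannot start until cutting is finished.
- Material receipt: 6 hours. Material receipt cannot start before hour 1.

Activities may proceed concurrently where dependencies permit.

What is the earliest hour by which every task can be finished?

15

Cutting can start immediately at hour 0; it finishes at hour 5.
CNC milling waits on cutting (finishes hour 5), so it starts at hour 5 and finishes at 5 + 6 = hour 11.
Material receipt cannot begin until its own release at hour 1. It runs from hour 1 to 1 + 6 = hour 7.
For deburring: material receipt (finishes hour 7, plus 2-hour gap → hour 9); cutting (finishes hour 5, plus 3-hour gap → hour 8). Taking the maximum gives a start of hour 9, and it finishes at 9 + 5 = hour 14.
For dimensional inspection: deburring (finishes hour 14); cutting (finishes hour 5); material receipt (finishes hour 7). Taking the maximum gives a start of hour 14, and it finishes at 14 + 1 = hour 15.
All tasks are finished once the last one completes. Finish times: Material receipt at 7, Cutting at 5, Deburring at 14, CNC milling at 11, Dimensional inspection at 15. The latest is hour 15.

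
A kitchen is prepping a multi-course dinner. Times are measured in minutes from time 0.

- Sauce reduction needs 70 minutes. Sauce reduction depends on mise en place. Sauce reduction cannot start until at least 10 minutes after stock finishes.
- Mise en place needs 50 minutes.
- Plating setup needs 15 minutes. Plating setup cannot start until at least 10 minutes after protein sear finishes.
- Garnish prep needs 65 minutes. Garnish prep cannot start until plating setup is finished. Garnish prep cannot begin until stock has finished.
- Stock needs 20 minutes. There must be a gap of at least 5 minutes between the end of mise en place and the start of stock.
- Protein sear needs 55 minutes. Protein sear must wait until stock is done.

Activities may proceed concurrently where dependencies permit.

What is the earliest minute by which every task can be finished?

220

Nothing blocks mise en place, so it runs from minute 0 to minute 50.
Stock waits on mise en place (finishes minute 50, plus 5-minute gap → minute 55), so it starts at minute 55 and finishes at 55 + 20 = minute 75.
Sauce reduction has to wait for mise en place (finishes minute 50); stock (finishes minute 75, plus 10-minute gap → minute 85). The latest of these is minute 85, so sauce reduction runs minute 85 to 85 + 70 = minute 155.
Protein sear waits on stock (finishes minute 75), so it starts at minute 75 and finishes at 75 + 55 = minute 130.
Plating setup cannot begin until protein sear (finishes minute 130, plus 10-minute gap → minute 140). It runs from minute 140 to 140 + 15 = minute 155.
Garnish prep has to wait for plating setup (finishes minute 155); stock (finishes minute 75). The latest of these is minute 155, so garnish prep runs minute 155 to 155 + 65 = minute 220.
All tasks are finished once the last one completes. Finish times: Mise en place at 50, Stock at 75, Protein sear at 130, Sauce reduction at 155, Plating setup at 155, Garnish prep at 220. The latest is minute 220.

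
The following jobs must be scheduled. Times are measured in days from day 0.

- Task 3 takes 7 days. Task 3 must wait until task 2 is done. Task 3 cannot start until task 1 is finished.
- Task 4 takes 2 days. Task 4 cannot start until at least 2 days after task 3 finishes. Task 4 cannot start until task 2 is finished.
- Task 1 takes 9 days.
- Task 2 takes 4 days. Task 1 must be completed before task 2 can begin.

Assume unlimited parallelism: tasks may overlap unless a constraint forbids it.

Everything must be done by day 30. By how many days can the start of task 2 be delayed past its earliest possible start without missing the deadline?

6

Task 1 has no prerequisites, so it starts at day 0 and finishes at day 9.
Task 2 cannot begin until task 1 (finishes day 9). It runs from day 9 to 9 + 4 = day 13.

Working backward from the deadline:
Nothing follows task 4; the deadline of day 30 is its only limit. It must start by 30 − 2 = day 28.
Task 3 must finish before task 4 (must start by day 28, minus 2-day gap → day 26). With a 7-day duration, task 3 must start by 26 − 7 = day 19.
Task 2 feeds task 3 (must start by day 19); task 4 (must start by day 28). Taking the minimum, task 2 must finish by day 19 and start by 19 − 4 = day 15.
So task 2 can start as early as day 9 and as late as day 15, giving 15 − 9 = 6 days of slack.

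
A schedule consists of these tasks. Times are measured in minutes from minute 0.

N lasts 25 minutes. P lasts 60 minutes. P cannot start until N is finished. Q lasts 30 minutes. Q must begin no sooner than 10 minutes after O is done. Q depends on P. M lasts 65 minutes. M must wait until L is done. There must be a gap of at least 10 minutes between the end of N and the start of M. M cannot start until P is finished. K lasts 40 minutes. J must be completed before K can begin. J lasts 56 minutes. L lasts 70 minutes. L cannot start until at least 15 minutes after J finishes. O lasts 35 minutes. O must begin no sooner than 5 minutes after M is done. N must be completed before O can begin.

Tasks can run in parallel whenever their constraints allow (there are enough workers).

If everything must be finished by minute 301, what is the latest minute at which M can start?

156

Q must finish by minute 301; it takes 30 minutes, so it must start by 301 − 30 = minute 271.
O feeds into Q (must start by minute 271, minus 10-minute gap → minute 261); so O must finish by minute 261 and therefore start by minute 226.
M feeds into O (must start by minute 226, minus 5-minute gap → minute 221); so M must finish by minute 221 and therefore start by minute 156.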